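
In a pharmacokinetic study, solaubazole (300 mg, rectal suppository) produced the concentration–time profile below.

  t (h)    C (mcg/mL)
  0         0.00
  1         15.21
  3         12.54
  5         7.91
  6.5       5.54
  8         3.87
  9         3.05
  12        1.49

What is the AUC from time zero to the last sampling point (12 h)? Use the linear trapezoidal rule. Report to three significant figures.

AUC = 83.2 mcg/mL·h

Trapezoidal AUC_0→12:
  [0→1]: (0.00+15.21)/2 × 1 = 7.605
  [1→3]: (15.21+12.54)/2 × 2 = 27.75
  [3→5]: (12.54+7.91)/2 × 2 = 20.45
  [5→6.5]: (7.91+5.54)/2 × 1.5 = 10.0875
  [6.5→8]: (5.54+3.87)/2 × 1.5 = 7.0575
  [8→9]: (3.87+3.05)/2 × 1 = 3.46
  [9→12]: (3.05+1.49)/2 × 3 = 6.81
  Sum = 83.22 mcg/mL·h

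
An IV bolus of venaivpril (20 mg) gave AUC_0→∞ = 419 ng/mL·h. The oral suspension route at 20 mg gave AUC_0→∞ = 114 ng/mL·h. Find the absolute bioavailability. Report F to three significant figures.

F = 0.272

F = (AUC_ev / D_ev) / (AUC_iv / D_iv)
  = (114/20) / (419/20)
  = 5.7 / 20.95 = 0.2721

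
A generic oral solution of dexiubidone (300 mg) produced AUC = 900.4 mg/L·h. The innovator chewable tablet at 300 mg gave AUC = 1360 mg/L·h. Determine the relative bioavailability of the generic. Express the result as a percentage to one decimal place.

F_rel = 66.2%

F_rel = (AUC_test/D_test) / (AUC_ref/D_ref)
      = (900.4/300) / (1360/300)
      = 3.00133 / 4.53333 = 0.6621 = 66.21%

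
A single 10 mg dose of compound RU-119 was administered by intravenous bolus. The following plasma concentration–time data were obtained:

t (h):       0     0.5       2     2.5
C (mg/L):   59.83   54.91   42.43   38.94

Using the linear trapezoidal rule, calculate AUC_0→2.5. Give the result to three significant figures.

AUC = 122 mg/L·h

Trapezoidal AUC_0→2.5:
  [0→0.5]: (59.83+54.91)/2 × 0.5 = 28.685
  [0.5→2]: (54.91+42.43)/2 × 1.5 = 73.005
  [2→2.5]: (42.43+38.94)/2 × 0.5 = 20.3425
  Sum = 122.0325 mg/L·h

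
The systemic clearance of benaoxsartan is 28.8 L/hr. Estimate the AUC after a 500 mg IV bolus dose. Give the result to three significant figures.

AUC_0→∞ = Dose_iv / CL
        = 500 / 28.8 = 17.3611 mg/L·hr

AUC = 17.4 mg/L·hr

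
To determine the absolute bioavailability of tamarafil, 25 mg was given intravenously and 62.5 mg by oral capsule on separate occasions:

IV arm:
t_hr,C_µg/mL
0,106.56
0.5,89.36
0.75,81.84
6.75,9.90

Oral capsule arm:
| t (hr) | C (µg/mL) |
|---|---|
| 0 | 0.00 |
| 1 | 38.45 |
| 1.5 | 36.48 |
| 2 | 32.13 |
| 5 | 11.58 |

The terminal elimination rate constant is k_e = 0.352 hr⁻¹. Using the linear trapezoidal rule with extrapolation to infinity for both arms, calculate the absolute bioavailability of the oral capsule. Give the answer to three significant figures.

Trapezoidal AUC_0→6.75 (IV):
  [0→0.5]: (106.56+89.36)/2 × 0.5 = 48.98
  [0.5→0.75]: (89.36+81.84)/2 × 0.25 = 21.4
  [0.75→6.75]: (81.84+9.90)/2 × 6 = 275.22
  Sum = 345.6 µg/mL·hr
IV tail: 9.90/0.352 = 28.125; AUC_iv,0→∞ = 345.6 + 28.125 = 373.725 µg/mL·hr
Trapezoidal AUC_0→5 (oral capsule):
  [0→1]: (0.00+38.45)/2 × 1 = 19.225
  [1→1.5]: (38.45+36.48)/2 × 0.5 = 18.7325
  [1.5→2]: (36.48+32.13)/2 × 0.5 = 17.1525
  [2→5]: (32.13+11.58)/2 × 3 = 65.565
  Sum = 120.675 µg/mL·hr
oral capsule tail: 11.58/0.352 = 32.898; AUC_ev,0→∞ = 120.675 + 32.898 = 153.573 µg/mL·hr
F = (AUC_ev/D_ev)/(AUC_iv/D_iv) = (153.573/62.5)/(373.725/25) = 2.457168/14.949 = 0.1644

F = 0.164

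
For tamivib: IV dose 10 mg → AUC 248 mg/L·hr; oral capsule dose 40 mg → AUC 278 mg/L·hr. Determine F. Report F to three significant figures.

F = (AUC_ev / D_ev) / (AUC_iv / D_iv)
  = (278/40) / (248/10)
  = 6.95 / 24.8 = 0.2802

F = 0.280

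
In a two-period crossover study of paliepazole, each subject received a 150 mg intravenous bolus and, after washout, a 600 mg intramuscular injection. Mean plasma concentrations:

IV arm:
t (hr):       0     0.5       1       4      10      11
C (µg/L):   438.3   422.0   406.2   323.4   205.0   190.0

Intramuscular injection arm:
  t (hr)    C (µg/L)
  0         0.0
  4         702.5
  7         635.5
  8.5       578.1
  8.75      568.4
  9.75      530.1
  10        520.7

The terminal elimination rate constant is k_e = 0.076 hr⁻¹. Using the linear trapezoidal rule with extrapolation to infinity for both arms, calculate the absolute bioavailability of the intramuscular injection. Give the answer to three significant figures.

F = 0.517

Trapezoidal AUC_0→11 (IV):
  [0→0.5]: (438.3+422.0)/2 × 0.5 = 215.075
  [0.5→1]: (422.0+406.2)/2 × 0.5 = 207.05
  [1→4]: (406.2+323.4)/2 × 3 = 1094.4
  [4→10]: (323.4+205.0)/2 × 6 = 1585.2
  [10→11]: (205.0+190.0)/2 × 1 = 197.5
  Sum = 3299.225 µg/L·hr
IV tail: 190.0/0.076 = 2500.000; AUC_iv,0→∞ = 3299.225 + 2500.000 = 5799.225 µg/L·hr
Trapezoidal AUC_0→10 (intramuscular injection):
  [0→4]: (0.0+702.5)/2 × 4 = 1405.0
  [4→7]: (702.5+635.5)/2 × 3 = 2007.0
  [7→8.5]: (635.5+578.1)/2 × 1.5 = 910.2
  [8.5→8.75]: (578.1+568.4)/2 × 0.25 = 143.3125
  [8.75→9.75]: (568.4+530.1)/2 × 1 = 549.25
  [9.75→10]: (530.1+520.7)/2 × 0.25 = 131.35
  Sum = 5146.1125 µg/L·hr
intramuscular injection tail: 520.7/0.076 = 6851.316; AUC_ev,0→∞ = 5146.1125 + 6851.316 = 11997.4285 µg/L·hr
F = (AUC_ev/D_ev)/(AUC_iv/D_iv) = (11997.4285/600)/(5799.225/150) = 19.9957/38.6615 = 0.5172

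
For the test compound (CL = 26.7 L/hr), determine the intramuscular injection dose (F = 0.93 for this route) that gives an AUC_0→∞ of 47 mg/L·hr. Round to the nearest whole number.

Dose = CL × AUC_0→∞ / F
     = 26.7 × 47 / 0.93 = 1349.35 mg

Dose = 1349 mg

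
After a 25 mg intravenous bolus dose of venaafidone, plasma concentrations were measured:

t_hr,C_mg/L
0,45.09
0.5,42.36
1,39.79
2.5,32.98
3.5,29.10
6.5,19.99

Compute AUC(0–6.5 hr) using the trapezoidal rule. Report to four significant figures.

Trapezoidal AUC_0→6.5:
  [0→0.5]: (45.09+42.36)/2 × 0.5 = 21.8625
  [0.5→1]: (42.36+39.79)/2 × 0.5 = 20.5375
  [1→2.5]: (39.79+32.98)/2 × 1.5 = 54.5775
  [2.5→3.5]: (32.98+29.10)/2 × 1 = 31.04
  [3.5→6.5]: (29.10+19.99)/2 × 3 = 73.635
  Sum = 201.6525 mg/L·hr

AUC = 201.7 mg/L·hr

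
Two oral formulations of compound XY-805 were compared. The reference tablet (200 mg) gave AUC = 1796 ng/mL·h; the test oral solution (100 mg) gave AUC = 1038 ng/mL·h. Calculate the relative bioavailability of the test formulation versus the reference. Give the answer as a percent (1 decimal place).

F_rel = (AUC_test/D_test) / (AUC_ref/D_ref)
      = (1038/100) / (1796/200)
      = 10.38 / 8.98 = 1.1559 = 115.59%

F_rel = 115.6%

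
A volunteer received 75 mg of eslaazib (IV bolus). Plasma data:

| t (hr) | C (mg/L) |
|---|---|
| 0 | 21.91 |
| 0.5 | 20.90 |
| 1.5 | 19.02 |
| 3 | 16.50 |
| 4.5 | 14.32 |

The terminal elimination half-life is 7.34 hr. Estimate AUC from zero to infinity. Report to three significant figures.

AUC = 232 mg/L·hr

Trapezoidal AUC_0→4.5:
  [0→0.5]: (21.91+20.90)/2 × 0.5 = 10.7025
  [0.5→1.5]: (20.90+19.02)/2 × 1 = 19.96
  [1.5→3]: (19.02+16.50)/2 × 1.5 = 26.64
  [3→4.5]: (16.50+14.32)/2 × 1.5 = 23.115
  Sum = 80.4175 mg/L·hr
k_e = ln2 / t½ = 0.693147 / 7.34 = 0.0944 hr^-1
Extrapolated tail: C_last / k_e = 14.32 / 0.0944 = 151.695
AUC_0→∞ = 80.4175 + 151.695 = 232.1125 mg/L·hr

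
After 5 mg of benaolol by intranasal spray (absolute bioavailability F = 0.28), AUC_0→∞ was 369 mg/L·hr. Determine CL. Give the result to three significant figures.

CL = 0.00379 L/hr

CL = F × Dose / AUC_0→∞
   = 0.28 × 5 / 369 = 0.00379404 L/hr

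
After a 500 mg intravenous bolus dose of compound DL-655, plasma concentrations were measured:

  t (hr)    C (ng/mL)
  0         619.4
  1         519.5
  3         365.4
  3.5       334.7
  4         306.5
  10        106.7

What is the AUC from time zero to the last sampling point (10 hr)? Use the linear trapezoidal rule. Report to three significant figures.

Trapezoidal AUC_0→10:
  [0→1]: (619.4+519.5)/2 × 1 = 569.45
  [1→3]: (519.5+365.4)/2 × 2 = 884.9
  [3→3.5]: (365.4+334.7)/2 × 0.5 = 175.025
  [3.5→4]: (334.7+306.5)/2 × 0.5 = 160.3
  [4→10]: (306.5+106.7)/2 × 6 = 1239.6
  Sum = 3029.275 ng/mL·hr

AUC = 3030 ng/mL·hr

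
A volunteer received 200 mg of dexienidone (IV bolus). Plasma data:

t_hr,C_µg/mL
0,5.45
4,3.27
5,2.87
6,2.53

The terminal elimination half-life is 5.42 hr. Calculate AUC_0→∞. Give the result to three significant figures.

AUC = 43.0 µg/mL·hr

Trapezoidal AUC_0→6:
  [0→4]: (5.45+3.27)/2 × 4 = 17.44
  [4→5]: (3.27+2.87)/2 × 1 = 3.07
  [5→6]: (2.87+2.53)/2 × 1 = 2.7
  Sum = 23.21 µg/mL·hr
k_e = ln2 / t½ = 0.693147 / 5.42 = 0.1279 hr^-1
Extrapolated tail: C_last / k_e = 2.53 / 0.1279 = 19.781
AUC_0→∞ = 23.21 + 19.781 = 42.991 µg/mL·hr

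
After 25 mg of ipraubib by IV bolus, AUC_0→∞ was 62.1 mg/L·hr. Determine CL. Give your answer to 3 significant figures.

CL = Dose_iv / AUC_0→∞
   = 25 / 62.1 = 0.402576 L/hr

CL = 0.403 L/hr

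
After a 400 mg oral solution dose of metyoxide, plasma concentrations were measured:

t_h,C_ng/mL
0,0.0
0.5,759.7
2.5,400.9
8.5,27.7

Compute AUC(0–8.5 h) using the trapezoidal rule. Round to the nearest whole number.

Trapezoidal AUC_0→8.5:
  [0→0.5]: (0.0+759.7)/2 × 0.5 = 189.925
  [0.5→2.5]: (759.7+400.9)/2 × 2 = 1160.6
  [2.5→8.5]: (400.9+27.7)/2 × 6 = 1285.8
  Sum = 2636.325 ng/mL·h

AUC = 2636 ng/mL·h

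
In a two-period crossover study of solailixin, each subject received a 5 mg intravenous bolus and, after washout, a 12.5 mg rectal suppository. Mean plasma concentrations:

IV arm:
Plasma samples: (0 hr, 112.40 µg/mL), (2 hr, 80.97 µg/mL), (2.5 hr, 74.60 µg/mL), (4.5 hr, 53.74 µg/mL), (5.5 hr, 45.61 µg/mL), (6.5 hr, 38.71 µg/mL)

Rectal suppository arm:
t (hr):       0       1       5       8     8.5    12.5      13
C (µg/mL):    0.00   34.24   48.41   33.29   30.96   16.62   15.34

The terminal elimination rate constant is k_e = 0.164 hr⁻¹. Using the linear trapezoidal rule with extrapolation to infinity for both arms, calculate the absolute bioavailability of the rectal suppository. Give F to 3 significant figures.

Trapezoidal AUC_0→6.5 (IV):
  [0→2]: (112.40+80.97)/2 × 2 = 193.37
  [2→2.5]: (80.97+74.60)/2 × 0.5 = 38.8925
  [2.5→4.5]: (74.60+53.74)/2 × 2 = 128.34
  [4.5→5.5]: (53.74+45.61)/2 × 1 = 49.675
  [5.5→6.5]: (45.61+38.71)/2 × 1 = 42.16
  Sum = 452.4375 µg/mL·hr
IV tail: 38.71/0.164 = 236.037; AUC_iv,0→∞ = 452.4375 + 236.037 = 688.4745 µg/mL·hr
Trapezoidal AUC_0→13 (rectal suppository):
  [0→1]: (0.00+34.24)/2 × 1 = 17.12
  [1→5]: (34.24+48.41)/2 × 4 = 165.3
  [5→8]: (48.41+33.29)/2 × 3 = 122.55
  [8→8.5]: (33.29+30.96)/2 × 0.5 = 16.0625
  [8.5→12.5]: (30.96+16.62)/2 × 4 = 95.16
  [12.5→13]: (16.62+15.34)/2 × 0.5 = 7.99
  Sum = 424.1825 µg/mL·hr
rectal suppository tail: 15.34/0.164 = 93.537; AUC_ev,0→∞ = 424.1825 + 93.537 = 517.7195 µg/mL·hr
F = (AUC_ev/D_ev)/(AUC_iv/D_iv) = (517.7195/12.5)/(688.4745/5) = 41.41756/137.6949 = 0.3008

F = 0.301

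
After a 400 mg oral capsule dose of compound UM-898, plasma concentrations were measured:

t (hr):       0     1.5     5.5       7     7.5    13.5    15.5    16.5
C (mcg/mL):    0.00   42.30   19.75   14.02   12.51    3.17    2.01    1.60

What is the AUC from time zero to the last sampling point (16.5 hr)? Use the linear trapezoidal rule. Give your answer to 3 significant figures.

AUC = 242 mcg/mL·hr

Trapezoidal AUC_0→16.5:
  [0→1.5]: (0.00+42.30)/2 × 1.5 = 31.725
  [1.5→5.5]: (42.30+19.75)/2 × 4 = 124.1
  [5.5→7]: (19.75+14.02)/2 × 1.5 = 25.3275
  [7→7.5]: (14.02+12.51)/2 × 0.5 = 6.6325
  [7.5→13.5]: (12.51+3.17)/2 × 6 = 47.04
  [13.5→15.5]: (3.17+2.01)/2 × 2 = 5.18
  [15.5→16.5]: (2.01+1.60)/2 × 1 = 1.805
  Sum = 241.81 mcg/mL·hr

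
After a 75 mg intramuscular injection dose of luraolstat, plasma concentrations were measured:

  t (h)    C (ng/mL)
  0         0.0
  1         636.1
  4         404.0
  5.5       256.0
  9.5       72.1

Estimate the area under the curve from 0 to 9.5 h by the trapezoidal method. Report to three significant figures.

AUC = 3030 ng/mL·h

Trapezoidal AUC_0→9.5:
  [0→1]: (0.0+636.1)/2 × 1 = 318.05
  [1→4]: (636.1+404.0)/2 × 3 = 1560.15
  [4→5.5]: (404.0+256.0)/2 × 1.5 = 495.0
  [5.5→9.5]: (256.0+72.1)/2 × 4 = 656.2
  Sum = 3029.4 ng/mL·h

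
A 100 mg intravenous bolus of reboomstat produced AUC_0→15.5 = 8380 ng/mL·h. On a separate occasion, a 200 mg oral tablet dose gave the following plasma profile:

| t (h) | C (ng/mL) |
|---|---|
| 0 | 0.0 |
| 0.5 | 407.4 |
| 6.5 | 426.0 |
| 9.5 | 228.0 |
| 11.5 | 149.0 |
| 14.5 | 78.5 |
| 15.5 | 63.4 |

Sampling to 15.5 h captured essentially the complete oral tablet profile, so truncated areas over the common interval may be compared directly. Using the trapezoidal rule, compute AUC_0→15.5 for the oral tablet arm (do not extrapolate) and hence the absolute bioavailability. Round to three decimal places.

Trapezoidal AUC_0→15.5 (oral tablet):
  [0→0.5]: (0.0+407.4)/2 × 0.5 = 101.85
  [0.5→6.5]: (407.4+426.0)/2 × 6 = 2500.2
  [6.5→9.5]: (426.0+228.0)/2 × 3 = 981.0
  [9.5→11.5]: (228.0+149.0)/2 × 2 = 377.0
  [11.5→14.5]: (149.0+78.5)/2 × 3 = 341.25
  [14.5→15.5]: (78.5+63.4)/2 × 1 = 70.95
  Sum = 4372.25 ng/mL·h
F = (AUC_ev/D_ev)/(AUC_iv/D_iv) = (4372.25/200)/(8380/100) = 21.86125/83.8 = 0.2609

F = 0.261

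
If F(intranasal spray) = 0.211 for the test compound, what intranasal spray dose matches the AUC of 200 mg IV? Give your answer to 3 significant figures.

For equal systemic exposure: F × D_ev = D_iv
D_ev = D_iv / F = 200 / 0.211 = 947.867 mg

D_intranasal = 948 mg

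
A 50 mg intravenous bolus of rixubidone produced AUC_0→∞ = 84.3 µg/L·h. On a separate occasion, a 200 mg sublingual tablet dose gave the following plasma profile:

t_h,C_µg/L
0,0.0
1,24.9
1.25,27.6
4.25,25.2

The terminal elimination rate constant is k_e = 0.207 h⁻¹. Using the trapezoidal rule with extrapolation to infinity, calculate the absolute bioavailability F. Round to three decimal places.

F = 0.652

Trapezoidal AUC_0→4.25 (sublingual tablet):
  [0→1]: (0.0+24.9)/2 × 1 = 12.45
  [1→1.25]: (24.9+27.6)/2 × 0.25 = 6.5625
  [1.25→4.25]: (27.6+25.2)/2 × 3 = 79.2
  Sum = 98.2125 µg/L·h
Tail: C_last/k_e = 25.2/0.207 = 121.739
AUC_0→∞ (sublingual tablet) = 98.2125 + 121.739 = 219.9515 µg/L·h
F = (AUC_ev/D_ev)/(AUC_iv/D_iv) = (219.9515/200)/(84.3/50) = 1.0997575/1.686 = 0.6523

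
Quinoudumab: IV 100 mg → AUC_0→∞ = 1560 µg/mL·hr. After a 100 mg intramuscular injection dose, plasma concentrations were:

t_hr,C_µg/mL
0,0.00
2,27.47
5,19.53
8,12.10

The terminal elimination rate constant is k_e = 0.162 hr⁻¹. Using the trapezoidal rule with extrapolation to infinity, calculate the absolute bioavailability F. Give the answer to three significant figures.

Trapezoidal AUC_0→8 (intramuscular injection):
  [0→2]: (0.00+27.47)/2 × 2 = 27.47
  [2→5]: (27.47+19.53)/2 × 3 = 70.5
  [5→8]: (19.53+12.10)/2 × 3 = 47.445
  Sum = 145.415 µg/mL·hr
Tail: C_last/k_e = 12.10/0.162 = 74.691
AUC_0→∞ (intramuscular injection) = 145.415 + 74.691 = 220.106 µg/mL·hr
F = (AUC_ev/D_ev)/(AUC_iv/D_iv) = (220.106/100)/(1560/100) = 2.20106/15.6 = 0.1411

F = 0.141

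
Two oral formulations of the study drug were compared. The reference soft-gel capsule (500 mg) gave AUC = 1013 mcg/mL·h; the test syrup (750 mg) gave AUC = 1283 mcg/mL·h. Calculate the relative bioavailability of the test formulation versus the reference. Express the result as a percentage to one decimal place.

F_rel = 84.4%

F_rel = (AUC_test/D_test) / (AUC_ref/D_ref)
      = (1283/750) / (1013/500)
      = 1.71067 / 2.026 = 0.8444 = 84.44%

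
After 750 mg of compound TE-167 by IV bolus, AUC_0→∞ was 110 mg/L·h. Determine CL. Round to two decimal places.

CL = 6.82 L/h

CL = Dose_iv / AUC_0→∞
   = 750 / 110 = 6.81818 L/h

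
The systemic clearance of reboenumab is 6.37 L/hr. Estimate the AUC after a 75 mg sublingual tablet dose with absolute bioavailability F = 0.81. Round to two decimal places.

AUC = 9.54 mg/L·hr

AUC_0→∞ = F × Dose / CL
        = 0.81 × 75 / 6.37 = 9.53689 mg/L·hr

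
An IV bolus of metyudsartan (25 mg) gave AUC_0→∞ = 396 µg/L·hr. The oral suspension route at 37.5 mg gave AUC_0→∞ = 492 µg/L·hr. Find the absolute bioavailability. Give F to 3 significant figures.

F = 0.828

F = (AUC_ev / D_ev) / (AUC_iv / D_iv)
  = (492/37.5) / (396/25)
  = 13.12 / 15.84 = 0.8283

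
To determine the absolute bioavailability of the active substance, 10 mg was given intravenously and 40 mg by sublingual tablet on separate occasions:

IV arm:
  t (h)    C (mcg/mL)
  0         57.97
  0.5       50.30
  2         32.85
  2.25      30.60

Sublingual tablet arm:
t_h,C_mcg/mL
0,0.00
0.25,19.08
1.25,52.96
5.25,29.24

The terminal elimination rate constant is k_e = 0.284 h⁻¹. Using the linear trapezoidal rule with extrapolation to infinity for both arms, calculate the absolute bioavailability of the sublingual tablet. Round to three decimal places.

Trapezoidal AUC_0→2.25 (IV):
  [0→0.5]: (57.97+50.30)/2 × 0.5 = 27.0675
  [0.5→2]: (50.30+32.85)/2 × 1.5 = 62.3625
  [2→2.25]: (32.85+30.60)/2 × 0.25 = 7.93125
  Sum = 97.36125 mcg/mL·h
IV tail: 30.60/0.284 = 107.746; AUC_iv,0→∞ = 97.36125 + 107.746 = 205.10725 mcg/mL·h
Trapezoidal AUC_0→5.25 (sublingual tablet):
  [0→0.25]: (0.00+19.08)/2 × 0.25 = 2.385
  [0.25→1.25]: (19.08+52.96)/2 × 1 = 36.02
  [1.25→5.25]: (52.96+29.24)/2 × 4 = 164.4
  Sum = 202.805 mcg/mL·h
sublingual tablet tail: 29.24/0.284 = 102.958; AUC_ev,0→∞ = 202.805 + 102.958 = 305.763 mcg/mL·h
F = (AUC_ev/D_ev)/(AUC_iv/D_iv) = (305.763/40)/(205.10725/10) = 7.644075/20.510725 = 0.3727

F = 0.373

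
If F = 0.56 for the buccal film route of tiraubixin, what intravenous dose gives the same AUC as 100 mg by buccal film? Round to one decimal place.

Systemic exposure from an extravascular dose = F × D_ev, so the equivalent IV dose is F × D_ev.
D_iv = F × D_ev = 0.56 × 100 = 56 mg

D_iv = 56.0 mg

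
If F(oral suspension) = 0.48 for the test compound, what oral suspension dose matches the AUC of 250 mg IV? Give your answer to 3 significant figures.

For equal systemic exposure: F × D_ev = D_iv
D_ev = D_iv / F = 250 / 0.48 = 520.833 mg

D_oral = 521 mg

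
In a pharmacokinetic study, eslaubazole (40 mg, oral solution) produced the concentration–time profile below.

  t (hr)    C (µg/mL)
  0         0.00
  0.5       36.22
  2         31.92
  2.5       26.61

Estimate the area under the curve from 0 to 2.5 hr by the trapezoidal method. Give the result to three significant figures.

Trapezoidal AUC_0→2.5:
  [0→0.5]: (0.00+36.22)/2 × 0.5 = 9.055
  [0.5→2]: (36.22+31.92)/2 × 1.5 = 51.105
  [2→2.5]: (31.92+26.61)/2 × 0.5 = 14.6325
  Sum = 74.7925 µg/mL·hr

AUC = 74.8 µg/mL·hr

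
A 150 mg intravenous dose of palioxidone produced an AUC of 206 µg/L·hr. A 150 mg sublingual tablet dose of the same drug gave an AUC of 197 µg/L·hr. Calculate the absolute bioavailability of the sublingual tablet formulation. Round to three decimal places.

F = (AUC_ev / D_ev) / (AUC_iv / D_iv)
  = (197/150) / (206/150)
  = 1.31333 / 1.37333 = 0.9563

F = 0.956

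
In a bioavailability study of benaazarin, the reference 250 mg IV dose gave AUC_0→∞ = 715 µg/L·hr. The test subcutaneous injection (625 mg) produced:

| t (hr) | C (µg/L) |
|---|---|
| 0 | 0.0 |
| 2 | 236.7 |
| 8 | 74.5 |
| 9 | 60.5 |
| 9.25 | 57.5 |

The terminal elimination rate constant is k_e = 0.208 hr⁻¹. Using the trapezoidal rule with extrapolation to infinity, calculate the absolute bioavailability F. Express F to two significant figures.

Trapezoidal AUC_0→9.25 (subcutaneous injection):
  [0→2]: (0.0+236.7)/2 × 2 = 236.7
  [2→8]: (236.7+74.5)/2 × 6 = 933.6
  [8→9]: (74.5+60.5)/2 × 1 = 67.5
  [9→9.25]: (60.5+57.5)/2 × 0.25 = 14.75
  Sum = 1252.55 µg/L·hr
Tail: C_last/k_e = 57.5/0.208 = 276.442
AUC_0→∞ (subcutaneous injection) = 1252.55 + 276.442 = 1528.992 µg/L·hr
F = (AUC_ev/D_ev)/(AUC_iv/D_iv) = (1528.992/625)/(715/250) = 2.4463872/2.86 = 0.8554

F = 0.86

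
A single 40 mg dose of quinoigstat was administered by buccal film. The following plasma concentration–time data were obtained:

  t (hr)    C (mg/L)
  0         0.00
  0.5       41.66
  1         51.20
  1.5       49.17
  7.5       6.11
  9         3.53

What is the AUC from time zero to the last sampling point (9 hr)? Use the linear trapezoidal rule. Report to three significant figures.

Trapezoidal AUC_0→9:
  [0→0.5]: (0.00+41.66)/2 × 0.5 = 10.415
  [0.5→1]: (41.66+51.20)/2 × 0.5 = 23.215
  [1→1.5]: (51.20+49.17)/2 × 0.5 = 25.0925
  [1.5→7.5]: (49.17+6.11)/2 × 6 = 165.84
  [7.5→9]: (6.11+3.53)/2 × 1.5 = 7.23
  Sum = 231.7925 mg/L·hr

AUC = 232 mg/L·hr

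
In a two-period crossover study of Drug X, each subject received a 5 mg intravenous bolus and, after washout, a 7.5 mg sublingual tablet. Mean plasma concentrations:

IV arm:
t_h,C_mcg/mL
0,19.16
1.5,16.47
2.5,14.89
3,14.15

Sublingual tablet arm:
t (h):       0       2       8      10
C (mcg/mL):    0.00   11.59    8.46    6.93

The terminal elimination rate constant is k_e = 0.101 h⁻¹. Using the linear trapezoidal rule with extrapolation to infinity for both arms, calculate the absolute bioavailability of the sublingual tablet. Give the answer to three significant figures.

F = 0.547

Trapezoidal AUC_0→3 (IV):
  [0→1.5]: (19.16+16.47)/2 × 1.5 = 26.7225
  [1.5→2.5]: (16.47+14.89)/2 × 1 = 15.68
  [2.5→3]: (14.89+14.15)/2 × 0.5 = 7.26
  Sum = 49.6625 mcg/mL·h
IV tail: 14.15/0.101 = 140.099; AUC_iv,0→∞ = 49.6625 + 140.099 = 189.7615 mcg/mL·h
Trapezoidal AUC_0→10 (sublingual tablet):
  [0→2]: (0.00+11.59)/2 × 2 = 11.59
  [2→8]: (11.59+8.46)/2 × 6 = 60.15
  [8→10]: (8.46+6.93)/2 × 2 = 15.39
  Sum = 87.13 mcg/mL·h
sublingual tablet tail: 6.93/0.101 = 68.614; AUC_ev,0→∞ = 87.13 + 68.614 = 155.744 mcg/mL·h
F = (AUC_ev/D_ev)/(AUC_iv/D_iv) = (155.744/7.5)/(189.7615/5) = 20.7659/37.9523 = 0.5472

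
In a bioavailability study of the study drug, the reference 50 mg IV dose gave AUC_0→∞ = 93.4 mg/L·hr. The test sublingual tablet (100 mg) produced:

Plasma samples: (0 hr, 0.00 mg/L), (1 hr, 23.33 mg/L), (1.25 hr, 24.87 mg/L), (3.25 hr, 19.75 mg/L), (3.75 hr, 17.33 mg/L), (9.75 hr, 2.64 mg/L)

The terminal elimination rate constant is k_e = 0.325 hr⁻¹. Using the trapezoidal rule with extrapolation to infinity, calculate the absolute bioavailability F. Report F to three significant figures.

F = 0.747

Trapezoidal AUC_0→9.75 (sublingual tablet):
  [0→1]: (0.00+23.33)/2 × 1 = 11.665
  [1→1.25]: (23.33+24.87)/2 × 0.25 = 6.025
  [1.25→3.25]: (24.87+19.75)/2 × 2 = 44.62
  [3.25→3.75]: (19.75+17.33)/2 × 0.5 = 9.27
  [3.75→9.75]: (17.33+2.64)/2 × 6 = 59.91
  Sum = 131.49 mg/L·hr
Tail: C_last/k_e = 2.64/0.325 = 8.123
AUC_0→∞ (sublingual tablet) = 131.49 + 8.123 = 139.613 mg/L·hr
F = (AUC_ev/D_ev)/(AUC_iv/D_iv) = (139.613/100)/(93.4/50) = 1.39613/1.868 = 0.7474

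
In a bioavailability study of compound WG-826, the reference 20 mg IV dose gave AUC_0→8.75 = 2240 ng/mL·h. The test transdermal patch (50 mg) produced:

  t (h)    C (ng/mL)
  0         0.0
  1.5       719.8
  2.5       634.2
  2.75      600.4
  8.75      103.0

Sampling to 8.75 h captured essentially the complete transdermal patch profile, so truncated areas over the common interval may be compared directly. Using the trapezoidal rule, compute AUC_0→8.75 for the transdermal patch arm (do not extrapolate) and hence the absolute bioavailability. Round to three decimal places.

Trapezoidal AUC_0→8.75 (transdermal patch):
  [0→1.5]: (0.0+719.8)/2 × 1.5 = 539.85
  [1.5→2.5]: (719.8+634.2)/2 × 1 = 677.0
  [2.5→2.75]: (634.2+600.4)/2 × 0.25 = 154.325
  [2.75→8.75]: (600.4+103.0)/2 × 6 = 2110.2
  Sum = 3481.375 ng/mL·h
F = (AUC_ev/D_ev)/(AUC_iv/D_iv) = (3481.375/50)/(2240/20) = 69.6275/112 = 0.6217

F = 0.622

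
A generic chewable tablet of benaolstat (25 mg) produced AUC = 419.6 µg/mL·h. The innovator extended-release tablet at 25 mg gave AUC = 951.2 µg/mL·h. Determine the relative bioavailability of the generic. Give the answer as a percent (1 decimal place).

F_rel = (AUC_test/D_test) / (AUC_ref/D_ref)
      = (419.6/25) / (951.2/25)
      = 16.784 / 38.048 = 0.4411 = 44.11%

F_rel = 44.1%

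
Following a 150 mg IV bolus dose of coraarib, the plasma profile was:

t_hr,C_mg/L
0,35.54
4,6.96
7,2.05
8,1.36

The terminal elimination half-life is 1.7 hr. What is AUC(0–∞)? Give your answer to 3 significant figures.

AUC = 104 mg/L·hr

Trapezoidal AUC_0→8:
  [0→4]: (35.54+6.96)/2 × 4 = 85.0
  [4→7]: (6.96+2.05)/2 × 3 = 13.515
  [7→8]: (2.05+1.36)/2 × 1 = 1.705
  Sum = 100.22 mg/L·hr
k_e = ln2 / t½ = 0.693147 / 1.7 = 0.4077 hr^-1
Extrapolated tail: C_last / k_e = 1.36 / 0.4077 = 3.336
AUC_0→∞ = 100.22 + 3.336 = 103.556 mg/L·hr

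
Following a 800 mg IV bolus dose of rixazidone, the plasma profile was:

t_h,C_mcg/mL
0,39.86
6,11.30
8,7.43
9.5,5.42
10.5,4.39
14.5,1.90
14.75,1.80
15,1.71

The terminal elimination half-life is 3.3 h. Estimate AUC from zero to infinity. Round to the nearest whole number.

Trapezoidal AUC_0→15:
  [0→6]: (39.86+11.30)/2 × 6 = 153.48
  [6→8]: (11.30+7.43)/2 × 2 = 18.73
  [8→9.5]: (7.43+5.42)/2 × 1.5 = 9.6375
  [9.5→10.5]: (5.42+4.39)/2 × 1 = 4.905
  [10.5→14.5]: (4.39+1.90)/2 × 4 = 12.58
  [14.5→14.75]: (1.90+1.80)/2 × 0.25 = 0.4625
  [14.75→15]: (1.80+1.71)/2 × 0.25 = 0.43875
  Sum = 200.23375 mcg/mL·h
k_e = ln2 / t½ = 0.693147 / 3.3 = 0.2100 h^-1
Extrapolated tail: C_last / k_e = 1.71 / 0.21 = 8.143
AUC_0→∞ = 200.23375 + 8.143 = 208.37675 mcg/mL·h

AUC = 208 mcg/mL·h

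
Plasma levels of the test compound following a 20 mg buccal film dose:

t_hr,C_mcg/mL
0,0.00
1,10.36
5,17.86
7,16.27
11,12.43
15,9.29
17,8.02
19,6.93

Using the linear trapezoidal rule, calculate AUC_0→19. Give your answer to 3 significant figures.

Trapezoidal AUC_0→19:
  [0→1]: (0.00+10.36)/2 × 1 = 5.18
  [1→5]: (10.36+17.86)/2 × 4 = 56.44
  [5→7]: (17.86+16.27)/2 × 2 = 34.13
  [7→11]: (16.27+12.43)/2 × 4 = 57.4
  [11→15]: (12.43+9.29)/2 × 4 = 43.44
  [15→17]: (9.29+8.02)/2 × 2 = 17.31
  [17→19]: (8.02+6.93)/2 × 2 = 14.95
  Sum = 228.85 mcg/mL·hr

AUC = 229 mcg/mL·hr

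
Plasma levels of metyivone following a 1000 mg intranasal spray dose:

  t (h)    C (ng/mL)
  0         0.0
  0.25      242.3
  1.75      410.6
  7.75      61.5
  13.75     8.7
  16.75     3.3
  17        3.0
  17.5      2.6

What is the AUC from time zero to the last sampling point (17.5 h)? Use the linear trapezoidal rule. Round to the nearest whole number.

AUC = 2167 ng/mL·h

Trapezoidal AUC_0→17.5:
  [0→0.25]: (0.0+242.3)/2 × 0.25 = 30.2875
  [0.25→1.75]: (242.3+410.6)/2 × 1.5 = 489.675
  [1.75→7.75]: (410.6+61.5)/2 × 6 = 1416.3
  [7.75→13.75]: (61.5+8.7)/2 × 6 = 210.6
  [13.75→16.75]: (8.7+3.3)/2 × 3 = 18.0
  [16.75→17]: (3.3+3.0)/2 × 0.25 = 0.7875
  [17→17.5]: (3.0+2.6)/2 × 0.5 = 1.4
  Sum = 2167.05 ng/mL·h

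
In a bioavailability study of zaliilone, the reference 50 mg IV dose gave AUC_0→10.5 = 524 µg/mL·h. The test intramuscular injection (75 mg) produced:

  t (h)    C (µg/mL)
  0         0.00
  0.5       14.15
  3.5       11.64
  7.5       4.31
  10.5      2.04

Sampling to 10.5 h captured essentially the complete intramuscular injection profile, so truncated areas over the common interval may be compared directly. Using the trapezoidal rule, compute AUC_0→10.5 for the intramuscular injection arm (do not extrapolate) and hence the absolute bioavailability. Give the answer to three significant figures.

Trapezoidal AUC_0→10.5 (intramuscular injection):
  [0→0.5]: (0.00+14.15)/2 × 0.5 = 3.5375
  [0.5→3.5]: (14.15+11.64)/2 × 3 = 38.685
  [3.5→7.5]: (11.64+4.31)/2 × 4 = 31.9
  [7.5→10.5]: (4.31+2.04)/2 × 3 = 9.525
  Sum = 83.6475 µg/mL·h
F = (AUC_ev/D_ev)/(AUC_iv/D_iv) = (83.6475/75)/(524/50) = 1.1153/10.48 = 0.1064

F = 0.106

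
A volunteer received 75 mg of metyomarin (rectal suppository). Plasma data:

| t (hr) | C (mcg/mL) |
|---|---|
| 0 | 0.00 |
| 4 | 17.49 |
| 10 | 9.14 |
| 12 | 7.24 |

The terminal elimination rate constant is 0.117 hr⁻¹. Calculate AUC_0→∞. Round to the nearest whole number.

AUC = 193 mcg/mL·hr

Trapezoidal AUC_0→12:
  [0→4]: (0.00+17.49)/2 × 4 = 34.98
  [4→10]: (17.49+9.14)/2 × 6 = 79.89
  [10→12]: (9.14+7.24)/2 × 2 = 16.38
  Sum = 131.25 mcg/mL·hr
Extrapolated tail: C_last / k_e = 7.24 / 0.117 = 61.880
AUC_0→∞ = 131.25 + 61.880 = 193.13 mcg/mL·hr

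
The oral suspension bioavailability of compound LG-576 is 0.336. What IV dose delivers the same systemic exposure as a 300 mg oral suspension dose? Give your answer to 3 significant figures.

Systemic exposure from an extravascular dose = F × D_ev, so the equivalent IV dose is F × D_ev.
D_iv = F × D_ev = 0.336 × 300 = 100.8 mg

D_iv = 101 mg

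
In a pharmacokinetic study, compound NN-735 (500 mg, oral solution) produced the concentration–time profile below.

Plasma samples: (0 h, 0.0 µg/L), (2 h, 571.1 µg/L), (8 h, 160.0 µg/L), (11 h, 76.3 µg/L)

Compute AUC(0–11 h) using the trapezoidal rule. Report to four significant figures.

Trapezoidal AUC_0→11:
  [0→2]: (0.0+571.1)/2 × 2 = 571.1
  [2→8]: (571.1+160.0)/2 × 6 = 2193.3
  [8→11]: (160.0+76.3)/2 × 3 = 354.45
  Sum = 3118.85 µg/L·h

AUC = 3119 µg/L·h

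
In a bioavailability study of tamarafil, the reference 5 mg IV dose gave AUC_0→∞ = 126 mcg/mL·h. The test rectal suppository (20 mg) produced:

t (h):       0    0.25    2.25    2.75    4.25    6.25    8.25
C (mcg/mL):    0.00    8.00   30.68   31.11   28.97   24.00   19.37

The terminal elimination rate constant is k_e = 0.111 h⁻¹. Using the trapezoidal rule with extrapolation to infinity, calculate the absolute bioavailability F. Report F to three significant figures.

Trapezoidal AUC_0→8.25 (rectal suppository):
  [0→0.25]: (0.00+8.00)/2 × 0.25 = 1.0
  [0.25→2.25]: (8.00+30.68)/2 × 2 = 38.68
  [2.25→2.75]: (30.68+31.11)/2 × 0.5 = 15.4475
  [2.75→4.25]: (31.11+28.97)/2 × 1.5 = 45.06
  [4.25→6.25]: (28.97+24.00)/2 × 2 = 52.97
  [6.25→8.25]: (24.00+19.37)/2 × 2 = 43.37
  Sum = 196.5275 mcg/mL·h
Tail: C_last/k_e = 19.37/0.111 = 174.505
AUC_0→∞ (rectal suppository) = 196.5275 + 174.505 = 371.0325 mcg/mL·h
F = (AUC_ev/D_ev)/(AUC_iv/D_iv) = (371.0325/20)/(126/5) = 18.551625/25.2 = 0.7362

F = 0.736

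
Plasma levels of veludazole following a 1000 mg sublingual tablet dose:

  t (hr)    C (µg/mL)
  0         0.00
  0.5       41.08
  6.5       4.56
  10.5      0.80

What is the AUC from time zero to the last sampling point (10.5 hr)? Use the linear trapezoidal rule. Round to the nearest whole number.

Trapezoidal AUC_0→10.5:
  [0→0.5]: (0.00+41.08)/2 × 0.5 = 10.27
  [0.5→6.5]: (41.08+4.56)/2 × 6 = 136.92
  [6.5→10.5]: (4.56+0.80)/2 × 4 = 10.72
  Sum = 157.91 µg/mL·hr

AUC = 158 µg/mL·hr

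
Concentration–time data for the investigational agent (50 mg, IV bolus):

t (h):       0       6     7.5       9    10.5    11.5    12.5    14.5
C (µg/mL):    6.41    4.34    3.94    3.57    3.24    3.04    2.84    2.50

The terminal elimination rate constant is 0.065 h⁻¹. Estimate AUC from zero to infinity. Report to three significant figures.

AUC = 99.1 µg/mL·h

Trapezoidal AUC_0→14.5:
  [0→6]: (6.41+4.34)/2 × 6 = 32.25
  [6→7.5]: (4.34+3.94)/2 × 1.5 = 6.21
  [7.5→9]: (3.94+3.57)/2 × 1.5 = 5.6325
  [9→10.5]: (3.57+3.24)/2 × 1.5 = 5.1075
  [10.5→11.5]: (3.24+3.04)/2 × 1 = 3.14
  [11.5→12.5]: (3.04+2.84)/2 × 1 = 2.94
  [12.5→14.5]: (2.84+2.50)/2 × 2 = 5.34
  Sum = 60.62 µg/mL·h
Extrapolated tail: C_last / k_e = 2.50 / 0.065 = 38.462
AUC_0→∞ = 60.62 + 38.462 = 99.082 µg/mL·h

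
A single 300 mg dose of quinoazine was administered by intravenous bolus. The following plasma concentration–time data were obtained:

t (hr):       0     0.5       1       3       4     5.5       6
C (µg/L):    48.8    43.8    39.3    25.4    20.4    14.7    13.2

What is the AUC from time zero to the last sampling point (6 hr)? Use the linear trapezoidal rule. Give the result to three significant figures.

AUC = 165 µg/L·hr

Trapezoidal AUC_0→6:
  [0→0.5]: (48.8+43.8)/2 × 0.5 = 23.15
  [0.5→1]: (43.8+39.3)/2 × 0.5 = 20.775
  [1→3]: (39.3+25.4)/2 × 2 = 64.7
  [3→4]: (25.4+20.4)/2 × 1 = 22.9
  [4→5.5]: (20.4+14.7)/2 × 1.5 = 26.325
  [5.5→6]: (14.7+13.2)/2 × 0.5 = 6.975
  Sum = 164.825 µg/L·hr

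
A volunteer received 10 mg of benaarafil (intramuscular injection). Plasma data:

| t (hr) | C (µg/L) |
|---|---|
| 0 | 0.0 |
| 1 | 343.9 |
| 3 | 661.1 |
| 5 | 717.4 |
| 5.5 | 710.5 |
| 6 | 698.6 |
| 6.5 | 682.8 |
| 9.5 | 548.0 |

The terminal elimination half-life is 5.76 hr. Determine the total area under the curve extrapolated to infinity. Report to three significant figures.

AUC = 10000 µg/L·hr

Trapezoidal AUC_0→9.5:
  [0→1]: (0.0+343.9)/2 × 1 = 171.95
  [1→3]: (343.9+661.1)/2 × 2 = 1005.0
  [3→5]: (661.1+717.4)/2 × 2 = 1378.5
  [5→5.5]: (717.4+710.5)/2 × 0.5 = 356.975
  [5.5→6]: (710.5+698.6)/2 × 0.5 = 352.275
  [6→6.5]: (698.6+682.8)/2 × 0.5 = 345.35
  [6.5→9.5]: (682.8+548.0)/2 × 3 = 1846.2
  Sum = 5456.25 µg/L·hr
k_e = ln2 / t½ = 0.693147 / 5.76 = 0.1203 hr^-1
Extrapolated tail: C_last / k_e = 548.0 / 0.1203 = 4555.278
AUC_0→∞ = 5456.25 + 4555.278 = 10011.528 µg/L·hr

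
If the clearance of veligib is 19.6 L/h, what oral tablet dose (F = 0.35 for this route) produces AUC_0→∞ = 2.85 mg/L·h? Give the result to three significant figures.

Dose = 160 mg

Dose = CL × AUC_0→∞ / F
     = 19.6 × 2.85 / 0.35 = 159.6 mg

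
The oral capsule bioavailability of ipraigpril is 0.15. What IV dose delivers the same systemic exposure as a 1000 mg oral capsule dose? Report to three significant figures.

Systemic exposure from an extravascular dose = F × D_ev, so the equivalent IV dose is F × D_ev.
D_iv = F × D_ev = 0.15 × 1000 = 150 mg

D_iv = 150 mg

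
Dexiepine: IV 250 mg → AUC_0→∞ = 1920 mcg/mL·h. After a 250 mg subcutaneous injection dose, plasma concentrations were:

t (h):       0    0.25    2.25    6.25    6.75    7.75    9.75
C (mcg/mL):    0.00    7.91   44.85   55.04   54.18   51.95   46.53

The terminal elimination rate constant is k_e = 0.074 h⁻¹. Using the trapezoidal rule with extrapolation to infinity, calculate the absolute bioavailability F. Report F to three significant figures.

Trapezoidal AUC_0→9.75 (subcutaneous injection):
  [0→0.25]: (0.00+7.91)/2 × 0.25 = 0.98875
  [0.25→2.25]: (7.91+44.85)/2 × 2 = 52.76
  [2.25→6.25]: (44.85+55.04)/2 × 4 = 199.78
  [6.25→6.75]: (55.04+54.18)/2 × 0.5 = 27.305
  [6.75→7.75]: (54.18+51.95)/2 × 1 = 53.065
  [7.75→9.75]: (51.95+46.53)/2 × 2 = 98.48
  Sum = 432.37875 mcg/mL·h
Tail: C_last/k_e = 46.53/0.074 = 628.784
AUC_0→∞ (subcutaneous injection) = 432.37875 + 628.784 = 1061.16275 mcg/mL·h
F = (AUC_ev/D_ev)/(AUC_iv/D_iv) = (1061.16275/250)/(1920/250) = 4.244651/7.68 = 0.5527

F = 0.553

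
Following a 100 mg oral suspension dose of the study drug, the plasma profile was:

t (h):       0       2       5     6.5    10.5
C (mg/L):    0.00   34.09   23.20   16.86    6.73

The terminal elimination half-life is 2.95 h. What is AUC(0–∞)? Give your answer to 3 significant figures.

Trapezoidal AUC_0→10.5:
  [0→2]: (0.00+34.09)/2 × 2 = 34.09
  [2→5]: (34.09+23.20)/2 × 3 = 85.935
  [5→6.5]: (23.20+16.86)/2 × 1.5 = 30.045
  [6.5→10.5]: (16.86+6.73)/2 × 4 = 47.18
  Sum = 197.25 mg/L·h
k_e = ln2 / t½ = 0.693147 / 2.95 = 0.2350 h^-1
Extrapolated tail: C_last / k_e = 6.73 / 0.235 = 28.638
AUC_0→∞ = 197.25 + 28.638 = 225.888 mg/L·h

AUC = 226 mg/L·h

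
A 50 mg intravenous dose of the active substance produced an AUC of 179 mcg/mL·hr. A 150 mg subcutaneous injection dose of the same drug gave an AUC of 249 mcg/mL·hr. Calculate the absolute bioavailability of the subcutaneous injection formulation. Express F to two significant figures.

F = 0.46

F = (AUC_ev / D_ev) / (AUC_iv / D_iv)
  = (249/150) / (179/50)
  = 1.66 / 3.58 = 0.4637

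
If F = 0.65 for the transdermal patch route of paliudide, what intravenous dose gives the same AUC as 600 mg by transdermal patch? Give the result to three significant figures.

D_iv = 390 mg

Systemic exposure from an extravascular dose = F × D_ev, so the equivalent IV dose is F × D_ev.
D_iv = F × D_ev = 0.65 × 600 = 390 mg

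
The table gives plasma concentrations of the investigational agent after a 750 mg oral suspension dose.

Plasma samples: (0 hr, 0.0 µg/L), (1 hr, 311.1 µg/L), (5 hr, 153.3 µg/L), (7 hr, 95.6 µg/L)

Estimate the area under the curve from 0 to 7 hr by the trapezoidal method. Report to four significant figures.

AUC = 1333 µg/L·hr

Trapezoidal AUC_0→7:
  [0→1]: (0.0+311.1)/2 × 1 = 155.55
  [1→5]: (311.1+153.3)/2 × 4 = 928.8
  [5→7]: (153.3+95.6)/2 × 2 = 248.9
  Sum = 1333.25 µg/L·hr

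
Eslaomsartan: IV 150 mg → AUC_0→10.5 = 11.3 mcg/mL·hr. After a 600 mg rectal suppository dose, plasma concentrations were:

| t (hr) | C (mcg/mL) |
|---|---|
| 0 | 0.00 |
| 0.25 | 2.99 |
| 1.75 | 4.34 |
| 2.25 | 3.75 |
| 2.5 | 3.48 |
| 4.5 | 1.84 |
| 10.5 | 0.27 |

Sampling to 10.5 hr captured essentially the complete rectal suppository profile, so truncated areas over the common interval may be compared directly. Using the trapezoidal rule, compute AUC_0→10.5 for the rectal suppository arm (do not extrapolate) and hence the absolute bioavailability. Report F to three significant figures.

Trapezoidal AUC_0→10.5 (rectal suppository):
  [0→0.25]: (0.00+2.99)/2 × 0.25 = 0.37375
  [0.25→1.75]: (2.99+4.34)/2 × 1.5 = 5.4975
  [1.75→2.25]: (4.34+3.75)/2 × 0.5 = 2.0225
  [2.25→2.5]: (3.75+3.48)/2 × 0.25 = 0.90375
  [2.5→4.5]: (3.48+1.84)/2 × 2 = 5.32
  [4.5→10.5]: (1.84+0.27)/2 × 6 = 6.33
  Sum = 20.4475 mcg/mL·hr
F = (AUC_ev/D_ev)/(AUC_iv/D_iv) = (20.4475/600)/(11.3/150) = 0.0340792/0.0753333 = 0.4524

F = 0.452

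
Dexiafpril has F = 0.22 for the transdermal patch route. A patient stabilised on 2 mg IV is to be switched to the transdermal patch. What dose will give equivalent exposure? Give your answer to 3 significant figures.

For equal systemic exposure: F × D_ev = D_iv
D_ev = D_iv / F = 2 / 0.22 = 9.09091 mg

D_transdermal = 9.09 mg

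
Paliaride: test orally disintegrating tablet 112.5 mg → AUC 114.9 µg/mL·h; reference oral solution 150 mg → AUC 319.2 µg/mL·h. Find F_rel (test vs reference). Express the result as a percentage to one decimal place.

F_rel = (AUC_test/D_test) / (AUC_ref/D_ref)
      = (114.9/112.5) / (319.2/150)
      = 1.02133 / 2.128 = 0.4799 = 47.99%

F_rel = 48.0%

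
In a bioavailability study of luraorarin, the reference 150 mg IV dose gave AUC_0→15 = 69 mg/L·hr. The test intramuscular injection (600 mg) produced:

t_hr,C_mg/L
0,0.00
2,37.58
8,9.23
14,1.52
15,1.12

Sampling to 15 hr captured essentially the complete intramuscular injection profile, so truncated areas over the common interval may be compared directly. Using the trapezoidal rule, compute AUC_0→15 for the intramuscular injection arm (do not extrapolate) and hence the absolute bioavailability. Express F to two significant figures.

F = 0.77

Trapezoidal AUC_0→15 (intramuscular injection):
  [0→2]: (0.00+37.58)/2 × 2 = 37.58
  [2→8]: (37.58+9.23)/2 × 6 = 140.43
  [8→14]: (9.23+1.52)/2 × 6 = 32.25
  [14→15]: (1.52+1.12)/2 × 1 = 1.32
  Sum = 211.58 mg/L·hr
F = (AUC_ev/D_ev)/(AUC_iv/D_iv) = (211.58/600)/(69/150) = 0.352633/0.46 = 0.7666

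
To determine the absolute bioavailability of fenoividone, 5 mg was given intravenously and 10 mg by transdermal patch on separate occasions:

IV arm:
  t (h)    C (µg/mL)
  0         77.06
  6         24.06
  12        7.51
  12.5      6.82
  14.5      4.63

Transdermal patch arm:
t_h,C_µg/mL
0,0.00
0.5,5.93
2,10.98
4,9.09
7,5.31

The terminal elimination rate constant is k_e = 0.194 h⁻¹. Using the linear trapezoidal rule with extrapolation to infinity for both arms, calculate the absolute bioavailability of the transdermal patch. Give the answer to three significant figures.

Trapezoidal AUC_0→14.5 (IV):
  [0→6]: (77.06+24.06)/2 × 6 = 303.36
  [6→12]: (24.06+7.51)/2 × 6 = 94.71
  [12→12.5]: (7.51+6.82)/2 × 0.5 = 3.5825
  [12.5→14.5]: (6.82+4.63)/2 × 2 = 11.45
  Sum = 413.1025 µg/mL·h
IV tail: 4.63/0.194 = 23.866; AUC_iv,0→∞ = 413.1025 + 23.866 = 436.9685 µg/mL·h
Trapezoidal AUC_0→7 (transdermal patch):
  [0→0.5]: (0.00+5.93)/2 × 0.5 = 1.4825
  [0.5→2]: (5.93+10.98)/2 × 1.5 = 12.6825
  [2→4]: (10.98+9.09)/2 × 2 = 20.07
  [4→7]: (9.09+5.31)/2 × 3 = 21.6
  Sum = 55.835 µg/mL·h
transdermal patch tail: 5.31/0.194 = 27.371; AUC_ev,0→∞ = 55.835 + 27.371 = 83.206 µg/mL·h
F = (AUC_ev/D_ev)/(AUC_iv/D_iv) = (83.206/10)/(436.9685/5) = 8.3206/87.3937 = 0.0952

F = 0.0952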